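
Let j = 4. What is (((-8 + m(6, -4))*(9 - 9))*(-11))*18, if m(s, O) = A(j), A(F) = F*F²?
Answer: 0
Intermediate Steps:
A(F) = F³
m(s, O) = 64 (m(s, O) = 4³ = 64)
(((-8 + m(6, -4))*(9 - 9))*(-11))*18 = (((-8 + 64)*(9 - 9))*(-11))*18 = ((56*0)*(-11))*18 = (0*(-11))*18 = 0*18 = 0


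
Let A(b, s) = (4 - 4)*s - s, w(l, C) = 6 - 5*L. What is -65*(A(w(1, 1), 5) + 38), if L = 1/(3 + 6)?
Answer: -2145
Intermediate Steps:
L = ⅑ (L = 1/9 = ⅑ ≈ 0.11111)
w(l, C) = 49/9 (w(l, C) = 6 - 5*⅑ = 6 - 5/9 = 49/9)
A(b, s) = -s (A(b, s) = 0*s - s = 0 - s = -s)
-65*(A(w(1, 1), 5) + 38) = -65*(-1*5 + 38) = -65*(-5 + 38) = -65*33 = -2145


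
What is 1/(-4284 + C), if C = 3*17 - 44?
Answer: -1/4277 ≈ -0.00023381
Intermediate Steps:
C = 7 (C = 51 - 44 = 7)
1/(-4284 + C) = 1/(-4284 + 7) = 1/(-4277) = -1/4277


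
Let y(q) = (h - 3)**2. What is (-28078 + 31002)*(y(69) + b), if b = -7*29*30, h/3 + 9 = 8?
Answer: -17701896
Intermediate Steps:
h = -3 (h = -27 + 3*8 = -27 + 24 = -3)
b = -6090 (b = -203*30 = -6090)
y(q) = 36 (y(q) = (-3 - 3)**2 = (-6)**2 = 36)
(-28078 + 31002)*(y(69) + b) = (-28078 + 31002)*(36 - 6090) = 2924*(-6054) = -17701896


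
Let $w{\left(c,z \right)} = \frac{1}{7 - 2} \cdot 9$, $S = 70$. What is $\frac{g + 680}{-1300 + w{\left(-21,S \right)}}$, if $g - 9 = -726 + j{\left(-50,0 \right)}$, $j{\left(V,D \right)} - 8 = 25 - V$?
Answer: $- \frac{230}{6491} \approx -0.035434$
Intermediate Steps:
$j{\left(V,D \right)} = 33 - V$ ($j{\left(V,D \right)} = 8 - \left(-25 + V\right) = 33 - V$)
$g = -634$ ($g = 9 + \left(-726 + \left(33 - -50\right)\right) = 9 + \left(-726 + \left(33 + 50\right)\right) = 9 + \left(-726 + 83\right) = 9 - 643 = -634$)
$w{\left(c,z \right)} = \frac{9}{5}$ ($w{\left(c,z \right)} = \frac{1}{5} \cdot 9 = \frac{9}{5}$)
$\frac{g + 680}{-1300 + w{\left(-21,S \right)}} = \frac{-634 + 680}{-1300 + \frac{9}{5}} = \frac{46}{- \frac{6491}{5}} = 46 \left(- \frac{5}{6491}\right) = - \frac{230}{6491}$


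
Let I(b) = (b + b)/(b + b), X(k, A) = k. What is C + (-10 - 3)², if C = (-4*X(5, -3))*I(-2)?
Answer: 149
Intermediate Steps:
I(b) = 1 (I(b) = (2*b)/((2*b)) = (2*b)*(1/(2*b)) = 1)
C = -20 (C = -4*5*1 = -20*1 = -20)
C + (-10 - 3)² = -20 + (-10 - 3)² = -20 + (-13)² = -20 + 169 = 149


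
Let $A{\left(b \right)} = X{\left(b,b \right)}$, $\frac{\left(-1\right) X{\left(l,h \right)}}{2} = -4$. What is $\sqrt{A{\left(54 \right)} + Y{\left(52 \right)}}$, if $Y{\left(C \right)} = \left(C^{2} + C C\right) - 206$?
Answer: $\sqrt{5210} \approx 72.18$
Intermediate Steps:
$X{\left(l,h \right)} = 8$ ($X{\left(l,h \right)} = \left(-2\right) \left(-4\right) = 8$)
$A{\left(b \right)} = 8$
$Y{\left(C \right)} = -206 + 2 C^{2}$ ($Y{\left(C \right)} = \left(C^{2} + C^{2}\right) - 206 = 2 C^{2} - 206 = -206 + 2 C^{2}$)
$\sqrt{A{\left(54 \right)} + Y{\left(52 \right)}} = \sqrt{8 - \left(206 - 2 \cdot 52^{2}\right)} = \sqrt{8 + \left(-206 + 2 \cdot 2704\right)} = \sqrt{8 + \left(-206 + 5408\right)} = \sqrt{8 + 5202} = \sqrt{5210}$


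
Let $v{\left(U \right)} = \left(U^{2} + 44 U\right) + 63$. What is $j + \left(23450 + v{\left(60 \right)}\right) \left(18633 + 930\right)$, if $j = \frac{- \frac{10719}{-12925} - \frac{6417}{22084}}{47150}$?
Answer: $\frac{7833506434463055223671}{13458293255000} \approx 5.8206 \cdot 10^{8}$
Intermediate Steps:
$v{\left(U \right)} = 63 + U^{2} + 44 U$
$j = \frac{153778671}{13458293255000}$ ($j = \left(\left(-10719\right) \left(- \frac{1}{12925}\right) - \frac{6417}{22084}\right) \frac{1}{47150} = \left(\frac{10719}{12925} - \frac{6417}{22084}\right) \frac{1}{47150} = \frac{153778671}{285435700} \cdot \frac{1}{47150} = \frac{153778671}{13458293255000} \approx 1.1426 \cdot 10^{-5}$)
$j + \left(23450 + v{\left(60 \right)}\right) \left(18633 + 930\right) = \frac{153778671}{13458293255000} + \left(23450 + \left(63 + 60^{2} + 44 \cdot 60\right)\right) \left(18633 + 930\right) = \frac{153778671}{13458293255000} + \left(23450 + \left(63 + 3600 + 2640\right)\right) 19563 = \frac{153778671}{13458293255000} + \left(23450 + 6303\right) 19563 = \frac{153778671}{13458293255000} + 29753 \cdot 19563 = \frac{153778671}{13458293255000} + 582057939 = \frac{7833506434463055223671}{13458293255000}$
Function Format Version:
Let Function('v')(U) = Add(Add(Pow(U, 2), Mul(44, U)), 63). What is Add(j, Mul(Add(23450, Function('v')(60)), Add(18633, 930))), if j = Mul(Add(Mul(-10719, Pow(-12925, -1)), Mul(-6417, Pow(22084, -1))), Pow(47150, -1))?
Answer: Rational(7833506434463055223671, 13458293255000) ≈ 5.8206e+8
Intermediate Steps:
Function('v')(U) = Add(63, Pow(U, 2), Mul(44, U))
j = Rational(153778671, 13458293255000) (j = Mul(Add(Mul(-10719, Rational(-1, 12925)), Mul(-6417, Rational(1, 22084))), Rational(1, 47150)) = Mul(Add(Rational(10719, 12925), Rational(-6417, 22084)), Rational(1, 47150)) = Mul(Rational(153778671, 285435700), Rational(1, 47150)) = Rational(153778671, 13458293255000) ≈ 1.1426e-5)
Add(j, Mul(Add(23450, Function('v')(60)), Add(18633, 930))) = Add(Rational(153778671, 13458293255000), Mul(Add(23450, Add(63, Pow(60, 2), Mul(44, 60))), Add(18633, 930))) = Add(Rational(153778671, 13458293255000), Mul(Add(23450, Add(63, 3600, 2640)), 19563)) = Add(Rational(153778671, 13458293255000), Mul(Add(23450, 6303), 19563)) = Add(Rational(153778671, 13458293255000), Mul(29753, 19563)) = Add(Rational(153778671, 13458293255000), 582057939) = Rational(7833506434463055223671, 13458293255000)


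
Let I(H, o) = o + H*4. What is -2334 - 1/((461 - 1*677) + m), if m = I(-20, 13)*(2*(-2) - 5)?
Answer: -903259/387 ≈ -2334.0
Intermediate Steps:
I(H, o) = o + 4*H
m = 603 (m = (13 + 4*(-20))*(2*(-2) - 5) = (13 - 80)*(-4 - 5) = -67*(-9) = 603)
-2334 - 1/((461 - 1*677) + m) = -2334 - 1/((461 - 1*677) + 603) = -2334 - 1/((461 - 677) + 603) = -2334 - 1/(-216 + 603) = -2334 - 1/387 = -903259/387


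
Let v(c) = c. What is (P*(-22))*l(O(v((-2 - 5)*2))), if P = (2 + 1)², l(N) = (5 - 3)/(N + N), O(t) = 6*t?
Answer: 33/14 ≈ 2.3571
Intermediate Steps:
l(N) = 1/N (l(N) = 2/((2*N)) = 2*(1/(2*N)) = 1/N)
P = 9 (P = 3² = 9)
(P*(-22))*l(O(v((-2 - 5)*2))) = (9*(-22))/((6*((-2 - 5)*2))) = -198/(6*(-7*2)) = -198/(6*(-14)) = -198/(-84) = -198*(-1/84) = 33/14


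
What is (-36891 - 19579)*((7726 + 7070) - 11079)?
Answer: -209898990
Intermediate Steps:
(-36891 - 19579)*((7726 + 7070) - 11079) = -56470*(14796 - 11079) = -56470*3717 = -209898990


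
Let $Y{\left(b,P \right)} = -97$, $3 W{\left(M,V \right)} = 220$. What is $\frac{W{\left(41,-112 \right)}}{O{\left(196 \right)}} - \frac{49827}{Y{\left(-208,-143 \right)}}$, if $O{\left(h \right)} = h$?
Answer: $\frac{7329904}{14259} \approx 514.05$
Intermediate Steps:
$W{\left(M,V \right)} = \frac{220}{3}$ ($W{\left(M,V \right)} = \frac{1}{3} \cdot 220 = \frac{220}{3}$)
$\frac{W{\left(41,-112 \right)}}{O{\left(196 \right)}} - \frac{49827}{Y{\left(-208,-143 \right)}} = \frac{220}{3 \cdot 196} - \frac{49827}{-97} = \frac{220}{3} \cdot \frac{1}{196} - - \frac{49827}{97} = \frac{55}{147} + \frac{49827}{97} = \frac{7329904}{14259}$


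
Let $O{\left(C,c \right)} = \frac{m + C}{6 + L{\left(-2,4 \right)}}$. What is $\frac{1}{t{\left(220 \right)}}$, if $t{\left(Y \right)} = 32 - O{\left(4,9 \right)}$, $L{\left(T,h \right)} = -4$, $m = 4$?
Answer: $\frac{1}{28} \approx 0.035714$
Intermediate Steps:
$O{\left(C,c \right)} = 2 + \frac{C}{2}$ ($O{\left(C,c \right)} = \frac{4 + C}{6 - 4} = \frac{4 + C}{2} = \left(4 + C\right) \frac{1}{2} = 2 + \frac{C}{2}$)
$t{\left(Y \right)} = 28$ ($t{\left(Y \right)} = 32 - \left(2 + \frac{1}{2} \cdot 4\right) = 32 - \left(2 + 2\right) = 32 - 4 = 28$)
$\frac{1}{t{\left(220 \right)}} = \frac{1}{28}$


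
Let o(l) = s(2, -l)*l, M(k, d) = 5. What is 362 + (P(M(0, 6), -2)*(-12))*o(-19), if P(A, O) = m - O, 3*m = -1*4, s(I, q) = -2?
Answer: 58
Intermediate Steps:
m = -4/3 (m = (-1*4)/3 = (⅓)*(-4) = -4/3 ≈ -1.3333)
P(A, O) = -4/3 - O
o(l) = -2*l
362 + (P(M(0, 6), -2)*(-12))*o(-19) = 362 + ((-4/3 - 1*(-2))*(-12))*(-2*(-19)) = 362 + ((-4/3 + 2)*(-12))*38 = 362 + ((⅔)*(-12))*38 = 362 - 8*38 = 362 - 304 = 58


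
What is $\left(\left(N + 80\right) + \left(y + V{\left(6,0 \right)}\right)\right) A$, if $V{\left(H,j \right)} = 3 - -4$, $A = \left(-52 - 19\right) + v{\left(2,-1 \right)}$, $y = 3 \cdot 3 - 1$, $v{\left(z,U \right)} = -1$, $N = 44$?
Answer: $-10008$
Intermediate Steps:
$y = 8$ ($y = 9 - 1 = 8$)
$A = -72$ ($A = \left(-52 - 19\right) - 1 = -71 - 1 = -72$)
$V{\left(H,j \right)} = 7$ ($V{\left(H,j \right)} = 3 + 4 = 7$)
$\left(\left(N + 80\right) + \left(y + V{\left(6,0 \right)}\right)\right) A = \left(\left(44 + 80\right) + \left(8 + 7\right)\right) \left(-72\right) = \left(124 + 15\right) \left(-72\right) = 139 \left(-72\right) = -10008$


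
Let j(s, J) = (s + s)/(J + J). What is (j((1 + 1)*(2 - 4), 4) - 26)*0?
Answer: 0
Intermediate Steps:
j(s, J) = s/J (j(s, J) = (2*s)/((2*J)) = (2*s)*(1/(2*J)) = s/J)
(j((1 + 1)*(2 - 4), 4) - 26)*0 = (((1 + 1)*(2 - 4))/4 - 26)*0 = ((2*(-2))*(¼) - 26)*0 = (-4*¼ - 26)*0 = (-1 - 26)*0 = -27*0 = 0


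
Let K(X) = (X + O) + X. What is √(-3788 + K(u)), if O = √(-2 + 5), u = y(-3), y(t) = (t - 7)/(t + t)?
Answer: √(-34062 + 9*√3)/3 ≈ 61.506*I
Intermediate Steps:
y(t) = (-7 + t)/(2*t) (y(t) = (-7 + t)/((2*t)) = (-7 + t)*(1/(2*t)) = (-7 + t)/(2*t))
u = 5/3 (u = (½)*(-7 - 3)/(-3) = (½)*(-⅓)*(-10) = 5/3 ≈ 1.6667)
O = √3 ≈ 1.7320
K(X) = √3 + 2*X (K(X) = (X + √3) + X = √3 + 2*X)
√(-3788 + K(u)) = √(-3788 + (√3 + 2*(5/3))) = √(-3788 + (√3 + 10/3)) = √(-3788 + (10/3 + √3)) = √(-11354/3 + √3)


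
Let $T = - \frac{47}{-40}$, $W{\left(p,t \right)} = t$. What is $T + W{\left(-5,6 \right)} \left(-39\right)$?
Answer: $- \frac{9313}{40} \approx -232.82$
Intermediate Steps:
$T = \frac{47}{40}$ ($T = \left(-47\right) \left(- \frac{1}{40}\right) = \frac{47}{40} \approx 1.175$)
$T + W{\left(-5,6 \right)} \left(-39\right) = \frac{47}{40} + 6 \left(-39\right) = \frac{47}{40} - 234 = - \frac{9313}{40}$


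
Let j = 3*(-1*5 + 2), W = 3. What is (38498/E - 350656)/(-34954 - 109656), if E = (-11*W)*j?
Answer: 52053167/21474585 ≈ 2.4239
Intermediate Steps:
j = -9 (j = 3*(-5 + 2) = 3*(-3) = -9)
E = 297 (E = -11*3*(-9) = -33*(-9) = 297)
(38498/E - 350656)/(-34954 - 109656) = (38498/297 - 350656)/(-34954 - 109656) = (38498*(1/297) - 350656)/(-144610) = (38498/297 - 350656)*(-1/144610) = -104106334/297*(-1/144610) = 52053167/21474585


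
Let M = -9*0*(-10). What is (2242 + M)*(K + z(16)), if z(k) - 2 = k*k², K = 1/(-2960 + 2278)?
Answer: 3133010035/341 ≈ 9.1877e+6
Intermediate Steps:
M = 0 (M = 0*(-10) = 0)
K = -1/682 (K = 1/(-682) = -1/682 ≈ -0.0014663)
z(k) = 2 + k³ (z(k) = 2 + k*k² = 2 + k³)
(2242 + M)*(K + z(16)) = (2242 + 0)*(-1/682 + (2 + 16³)) = 2242*(-1/682 + (2 + 4096)) = 2242*(-1/682 + 4098) = 2242*(2794835/682) = 3133010035/341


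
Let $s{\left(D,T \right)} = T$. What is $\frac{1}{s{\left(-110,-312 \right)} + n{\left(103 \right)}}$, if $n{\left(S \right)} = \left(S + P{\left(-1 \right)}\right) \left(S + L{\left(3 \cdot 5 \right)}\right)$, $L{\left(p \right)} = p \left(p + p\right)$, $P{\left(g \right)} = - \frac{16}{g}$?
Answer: $\frac{1}{65495} \approx 1.5268 \cdot 10^{-5}$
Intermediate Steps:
$L{\left(p \right)} = 2 p^{2}$ ($L{\left(p \right)} = p 2 p = 2 p^{2}$)
$n{\left(S \right)} = \left(16 + S\right) \left(450 + S\right)$ ($n{\left(S \right)} = \left(S - \frac{16}{-1}\right) \left(S + 2 \left(3 \cdot 5\right)^{2}\right) = \left(S - -16\right) \left(S + 2 \cdot 15^{2}\right) = \left(S + 16\right) \left(S + 2 \cdot 225\right) = \left(16 + S\right) \left(S + 450\right) = \left(16 + S\right) \left(450 + S\right)$)
$\frac{1}{s{\left(-110,-312 \right)} + n{\left(103 \right)}} = \frac{1}{-312 + \left(7200 + 103^{2} + 466 \cdot 103\right)} = \frac{1}{-312 + \left(7200 + 10609 + 47998\right)} = \frac{1}{-312 + 65807} = \frac{1}{65495}$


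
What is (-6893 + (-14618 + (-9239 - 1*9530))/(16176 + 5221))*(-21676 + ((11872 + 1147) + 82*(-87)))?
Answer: 2329534240228/21397 ≈ 1.0887e+8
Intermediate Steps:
(-6893 + (-14618 + (-9239 - 1*9530))/(16176 + 5221))*(-21676 + ((11872 + 1147) + 82*(-87))) = (-6893 + (-14618 + (-9239 - 9530))/21397)*(-21676 + (13019 - 7134)) = (-6893 + (-14618 - 18769)*(1/21397))*(-21676 + 5885) = (-6893 - 33387*1/21397)*(-15791) = (-6893 - 33387/21397)*(-15791) = -147522908/21397*(-15791) = 2329534240228/21397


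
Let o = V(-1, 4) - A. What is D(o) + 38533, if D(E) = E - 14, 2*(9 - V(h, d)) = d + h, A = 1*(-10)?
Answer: 77073/2 ≈ 38537.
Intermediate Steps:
A = -10
V(h, d) = 9 - d/2 - h/2 (V(h, d) = 9 - (d + h)/2 = 9 + (-d/2 - h/2) = 9 - d/2 - h/2)
o = 35/2 (o = (9 - ½*4 - ½*(-1)) - 1*(-10) = (9 - 2 + ½) + 10 = 15/2 + 10 = 35/2 ≈ 17.500)
D(E) = -14 + E
D(o) + 38533 = (-14 + 35/2) + 38533 = 7/2 + 38533 = 77073/2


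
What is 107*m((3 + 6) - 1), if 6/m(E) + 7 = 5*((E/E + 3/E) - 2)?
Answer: -1712/27 ≈ -63.407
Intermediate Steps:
m(E) = 6/(-12 + 15/E) (m(E) = 6/(-7 + 5*((E/E + 3/E) - 2)) = 6/(-7 + 5*((1 + 3/E) - 2)) = 6/(-7 + 5*(-1 + 3/E)) = 6/(-7 + (-5 + 15/E)) = 6/(-12 + 15/E))
107*m((3 + 6) - 1) = 107*(-2*((3 + 6) - 1)/(-5 + 4*((3 + 6) - 1))) = 107*(-2*(9 - 1)/(-5 + 4*(9 - 1))) = 107*(-2*8/(-5 + 4*8)) = 107*(-2*8/(-5 + 32)) = 107*(-2*8/27) = 107*(-2*8*1/27) = 107*(-16/27) = -1712/27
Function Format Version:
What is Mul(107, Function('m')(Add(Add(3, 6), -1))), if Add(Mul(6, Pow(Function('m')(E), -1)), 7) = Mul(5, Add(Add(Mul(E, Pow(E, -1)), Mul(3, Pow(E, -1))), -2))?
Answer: Rational(-1712, 27) ≈ -63.407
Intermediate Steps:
Function('m')(E) = Mul(6, Pow(Add(-12, Mul(15, Pow(E, -1))), -1)) (Function('m')(E) = Mul(6, Pow(Add(-7, Mul(5, Add(Add(Mul(E, Pow(E, -1)), Mul(3, Pow(E, -1))), -2))), -1)) = Mul(6, Pow(Add(-7, Mul(5, Add(Add(1, Mul(3, Pow(E, -1))), -2))), -1)) = Mul(6, Pow(Add(-7, Mul(5, Add(-1, Mul(3, Pow(E, -1))))), -1)) = Mul(6, Pow(Add(-7, Add(-5, Mul(15, Pow(E, -1)))), -1)) = Mul(6, Pow(Add(-12, Mul(15, Pow(E, -1))), -1)))
Mul(107, Function('m')(Add(Add(3, 6), -1))) = Mul(107, Mul(-2, Add(Add(3, 6), -1), Pow(Add(-5, Mul(4, Add(Add(3, 6), -1))), -1))) = Mul(107, Mul(-2, Add(9, -1), Pow(Add(-5, Mul(4, Add(9, -1))), -1))) = Mul(107, Mul(-2, 8, Pow(Add(-5, Mul(4, 8)), -1))) = Mul(107, Mul(-2, 8, Pow(Add(-5, 32), -1))) = Mul(107, Mul(-2, 8, Pow(27, -1))) = Mul(107, Mul(-2, 8, Rational(1, 27))) = Mul(107, Rational(-16, 27)) = Rational(-1712, 27)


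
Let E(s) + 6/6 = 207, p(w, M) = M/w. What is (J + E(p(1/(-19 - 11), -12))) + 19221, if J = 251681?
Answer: 271108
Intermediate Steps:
E(s) = 206 (E(s) = -1 + 207 = 206)
(J + E(p(1/(-19 - 11), -12))) + 19221 = (251681 + 206) + 19221 = 251887 + 19221 = 271108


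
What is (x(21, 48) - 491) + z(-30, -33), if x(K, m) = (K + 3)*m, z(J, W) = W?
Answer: 628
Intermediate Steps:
x(K, m) = m*(3 + K) (x(K, m) = (3 + K)*m = m*(3 + K))
(x(21, 48) - 491) + z(-30, -33) = (48*(3 + 21) - 491) - 33 = (48*24 - 491) - 33 = (1152 - 491) - 33 = 661 - 33 = 628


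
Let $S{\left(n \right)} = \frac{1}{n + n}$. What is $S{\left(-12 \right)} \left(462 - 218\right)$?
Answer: $- \frac{61}{6} \approx -10.167$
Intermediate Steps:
$S{\left(n \right)} = \frac{1}{2 n}$
$S{\left(-12 \right)} \left(462 - 218\right) = \frac{1}{2 \left(-12\right)} \left(462 - 218\right) = \frac{1}{2} \left(- \frac{1}{12}\right) 244 = \left(- \frac{1}{24}\right) 244 = - \frac{61}{6}$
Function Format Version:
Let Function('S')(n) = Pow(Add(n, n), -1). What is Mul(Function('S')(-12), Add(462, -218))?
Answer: Rational(-61, 6) ≈ -10.167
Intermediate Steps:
Function('S')(n) = Mul(Rational(1, 2), Pow(n, -1)) (Function('S')(n) = Pow(Mul(2, n), -1) = Mul(Rational(1, 2), Pow(n, -1)))
Mul(Function('S')(-12), Add(462, -218)) = Mul(Mul(Rational(1, 2), Pow(-12, -1)), Add(462, -218)) = Mul(Mul(Rational(1, 2), Rational(-1, 12)), 244) = Mul(Rational(-1, 24), 244) = Rational(-61, 6)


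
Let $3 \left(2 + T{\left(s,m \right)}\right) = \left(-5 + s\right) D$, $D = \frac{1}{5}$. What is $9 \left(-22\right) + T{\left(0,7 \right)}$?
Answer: $- \frac{601}{3} \approx -200.33$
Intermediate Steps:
$D = \frac{1}{5} \approx 0.2$
$T{\left(s,m \right)} = - \frac{7}{3} + \frac{s}{15}$ ($T{\left(s,m \right)} = -2 + \frac{\left(-5 + s\right) \frac{1}{5}}{3} = -2 + \frac{-1 + \frac{s}{5}}{3} = -2 + \left(- \frac{1}{3} + \frac{s}{15}\right) = - \frac{7}{3} + \frac{s}{15}$)
$9 \left(-22\right) + T{\left(0,7 \right)} = 9 \left(-22\right) + \left(- \frac{7}{3} + \frac{1}{15} \cdot 0\right) = -198 + \left(- \frac{7}{3} + 0\right) = -198 - \frac{7}{3} = - \frac{601}{3}$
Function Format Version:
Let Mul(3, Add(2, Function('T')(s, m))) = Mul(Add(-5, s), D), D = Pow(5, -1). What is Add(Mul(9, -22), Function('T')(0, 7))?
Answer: Rational(-601, 3) ≈ -200.33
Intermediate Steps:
D = Rational(1, 5) ≈ 0.20000
Function('T')(s, m) = Add(Rational(-7, 3), Mul(Rational(1, 15), s)) (Function('T')(s, m) = Add(-2, Mul(Rational(1, 3), Mul(Add(-5, s), Rational(1, 5)))) = Add(-2, Mul(Rational(1, 3), Add(-1, Mul(Rational(1, 5), s)))) = Add(-2, Add(Rational(-1, 3), Mul(Rational(1, 15), s))) = Add(Rational(-7, 3), Mul(Rational(1, 15), s)))
Add(Mul(9, -22), Function('T')(0, 7)) = Add(Mul(9, -22), Add(Rational(-7, 3), Mul(Rational(1, 15), 0))) = Add(-198, Add(Rational(-7, 3), 0)) = Add(-198, Rational(-7, 3)) = Rational(-601, 3)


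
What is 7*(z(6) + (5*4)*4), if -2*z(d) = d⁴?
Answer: -3976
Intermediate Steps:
z(d) = -d⁴/2
7*(z(6) + (5*4)*4) = 7*(-½*6⁴ + (5*4)*4) = 7*(-½*1296 + 20*4) = 7*(-648 + 80) = 7*(-568) = -3976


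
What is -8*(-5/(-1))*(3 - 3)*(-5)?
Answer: 0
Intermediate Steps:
-8*(-5/(-1))*(3 - 3)*(-5) = -8*(-5*(-1))*0*(-5) = -40*0*(-5) = -8*0*(-5) = 0*(-5) = 0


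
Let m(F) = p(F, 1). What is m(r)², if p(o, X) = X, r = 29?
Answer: 1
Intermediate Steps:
m(F) = 1
m(r)² = 1² = 1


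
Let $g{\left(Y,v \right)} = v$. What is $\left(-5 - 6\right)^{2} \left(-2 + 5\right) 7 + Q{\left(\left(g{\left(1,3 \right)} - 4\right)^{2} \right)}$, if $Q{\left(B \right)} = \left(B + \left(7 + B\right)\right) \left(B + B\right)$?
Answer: $2559$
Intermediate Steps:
$Q{\left(B \right)} = 2 B \left(7 + 2 B\right)$ ($Q{\left(B \right)} = \left(7 + 2 B\right) 2 B = 2 B \left(7 + 2 B\right)$)
$\left(-5 - 6\right)^{2} \left(-2 + 5\right) 7 + Q{\left(\left(g{\left(1,3 \right)} - 4\right)^{2} \right)} = \left(-5 - 6\right)^{2} \left(-2 + 5\right) 7 + 2 \left(3 - 4\right)^{2} \left(7 + 2 \left(3 - 4\right)^{2}\right) = \left(-11\right)^{2} \cdot 3 \cdot 7 + 2 \left(-1\right)^{2} \left(7 + 2 \left(-1\right)^{2}\right) = 121 \cdot 21 + 2 \cdot 1 \left(7 + 2 \cdot 1\right) = 2541 + 2 \cdot 1 \left(7 + 2\right) = 2541 + 2 \cdot 1 \cdot 9 = 2541 + 18 = 2559$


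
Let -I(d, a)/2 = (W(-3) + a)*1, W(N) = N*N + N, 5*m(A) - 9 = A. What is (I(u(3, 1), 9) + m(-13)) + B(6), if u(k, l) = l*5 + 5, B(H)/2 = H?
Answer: -94/5 ≈ -18.800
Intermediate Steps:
m(A) = 9/5 + A/5
B(H) = 2*H
W(N) = N + N² (W(N) = N² + N = N + N²)
u(k, l) = 5 + 5*l (u(k, l) = 5*l + 5 = 5 + 5*l)
I(d, a) = -12 - 2*a (I(d, a) = -2*(-3*(1 - 3) + a) = -2*(-3*(-2) + a) = -2*(6 + a) = -12 - 2*a)
(I(u(3, 1), 9) + m(-13)) + B(6) = ((-12 - 2*9) + (9/5 + (⅕)*(-13))) + 2*6 = ((-12 - 18) + (9/5 - 13/5)) + 12 = (-30 - ⅘) + 12 = -154/5 + 12 = -94/5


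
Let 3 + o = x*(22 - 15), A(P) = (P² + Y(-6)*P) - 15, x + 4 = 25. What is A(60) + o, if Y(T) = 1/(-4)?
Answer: 3714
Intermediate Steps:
x = 21 (x = -4 + 25 = 21)
Y(T) = -¼
A(P) = -15 + P² - P/4 (A(P) = (P² - P/4) - 15 = -15 + P² - P/4)
o = 144 (o = -3 + 21*(22 - 15) = -3 + 21*7 = -3 + 147 = 144)
A(60) + o = (-15 + 60² - ¼*60) + 144 = (-15 + 3600 - 15) + 144 = 3570 + 144 = 3714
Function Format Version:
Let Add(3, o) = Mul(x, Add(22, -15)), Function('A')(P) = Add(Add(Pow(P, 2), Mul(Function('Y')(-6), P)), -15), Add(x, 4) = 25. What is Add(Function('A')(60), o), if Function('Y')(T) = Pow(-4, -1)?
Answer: 3714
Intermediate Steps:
x = 21 (x = Add(-4, 25) = 21)
Function('Y')(T) = Rational(-1, 4)
Function('A')(P) = Add(-15, Pow(P, 2), Mul(Rational(-1, 4), P)) (Function('A')(P) = Add(Add(Pow(P, 2), Mul(Rational(-1, 4), P)), -15) = Add(-15, Pow(P, 2), Mul(Rational(-1, 4), P)))
o = 144 (o = Add(-3, Mul(21, Add(22, -15))) = Add(-3, Mul(21, 7)) = Add(-3, 147) = 144)
Add(Function('A')(60), o) = Add(Add(-15, Pow(60, 2), Mul(Rational(-1, 4), 60)), 144) = Add(Add(-15, 3600, -15), 144) = Add(3570, 144) = 3714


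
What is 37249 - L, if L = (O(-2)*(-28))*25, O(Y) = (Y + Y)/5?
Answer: 36689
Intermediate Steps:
O(Y) = 2*Y/5 (O(Y) = (2*Y)*(1/5) = 2*Y/5)
L = 560 (L = (((2/5)*(-2))*(-28))*25 = -4/5*(-28)*25 = (112/5)*25 = 560)
37249 - L = 37249 - 1*560 = 37249 - 560 = 36689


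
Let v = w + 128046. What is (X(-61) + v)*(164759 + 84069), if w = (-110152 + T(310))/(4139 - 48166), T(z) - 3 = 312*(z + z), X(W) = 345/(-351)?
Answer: 164119607667826136/5151159 ≈ 3.1861e+10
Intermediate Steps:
X(W) = -115/117 (X(W) = 345*(-1/351) = -115/117)
T(z) = 3 + 624*z (T(z) = 3 + 312*(z + z) = 3 + 312*(2*z) = 3 + 624*z)
w = -83291/44027 (w = (-110152 + (3 + 624*310))/(4139 - 48166) = (-110152 + (3 + 193440))/(-44027) = (-110152 + 193443)*(-1/44027) = 83291*(-1/44027) = -83291/44027 ≈ -1.8918)
v = 5637397951/44027 (v = -83291/44027 + 128046 = 5637397951/44027 ≈ 1.2804e+5)
(X(-61) + v)*(164759 + 84069) = (-115/117 + 5637397951/44027)*(164759 + 84069) = (659570497162/5151159)*248828 = 164119607667826136/5151159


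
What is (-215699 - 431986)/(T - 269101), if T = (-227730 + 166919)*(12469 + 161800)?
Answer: 43179/706516084 ≈ 6.1115e-5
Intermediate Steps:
T = -10597472159 (T = -60811*174269 = -10597472159)
(-215699 - 431986)/(T - 269101) = (-215699 - 431986)/(-10597472159 - 269101) = -647685/(-10597741260) = -647685*(-1/10597741260) = 43179/706516084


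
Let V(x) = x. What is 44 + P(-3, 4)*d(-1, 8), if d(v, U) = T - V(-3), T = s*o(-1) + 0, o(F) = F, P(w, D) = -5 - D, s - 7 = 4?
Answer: 116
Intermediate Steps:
s = 11 (s = 7 + 4 = 11)
T = -11 (T = 11*(-1) + 0 = -11 + 0 = -11)
d(v, U) = -8 (d(v, U) = -11 - 1*(-3) = -11 + 3 = -8)
44 + P(-3, 4)*d(-1, 8) = 44 + (-5 - 1*4)*(-8) = 44 + (-5 - 4)*(-8) = 44 - 9*(-8) = 44 + 72 = 116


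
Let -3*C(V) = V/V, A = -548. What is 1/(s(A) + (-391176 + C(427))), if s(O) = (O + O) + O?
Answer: -3/1178461 ≈ -2.5457e-6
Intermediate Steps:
s(O) = 3*O (s(O) = 2*O + O = 3*O)
C(V) = -⅓ (C(V) = -V/(3*V) = -⅓*1 = -⅓)
1/(s(A) + (-391176 + C(427))) = 1/(3*(-548) + (-391176 - ⅓)) = 1/(-1644 - 1173529/3) = 1/(-1178461/3) = -3/1178461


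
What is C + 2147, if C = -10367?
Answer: -8220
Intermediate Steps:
C + 2147 = -10367 + 2147 = -8220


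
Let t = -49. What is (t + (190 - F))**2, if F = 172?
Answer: 961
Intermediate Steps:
(t + (190 - F))**2 = (-49 + (190 - 1*172))**2 = (-49 + (190 - 172))**2 = (-49 + 18)**2 = (-31)**2 = 961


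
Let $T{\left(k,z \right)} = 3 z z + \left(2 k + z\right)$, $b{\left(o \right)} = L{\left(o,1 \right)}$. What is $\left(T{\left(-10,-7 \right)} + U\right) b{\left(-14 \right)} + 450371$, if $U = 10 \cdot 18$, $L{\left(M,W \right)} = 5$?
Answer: $451871$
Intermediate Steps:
$U = 180$
$b{\left(o \right)} = 5$
$T{\left(k,z \right)} = z + 2 k + 3 z^{2}$ ($T{\left(k,z \right)} = 3 z^{2} + \left(z + 2 k\right) = z + 2 k + 3 z^{2}$)
$\left(T{\left(-10,-7 \right)} + U\right) b{\left(-14 \right)} + 450371 = \left(\left(-7 + 2 \left(-10\right) + 3 \left(-7\right)^{2}\right) + 180\right) 5 + 450371 = \left(\left(-7 - 20 + 3 \cdot 49\right) + 180\right) 5 + 450371 = \left(\left(-7 - 20 + 147\right) + 180\right) 5 + 450371 = \left(120 + 180\right) 5 + 450371 = 300 \cdot 5 + 450371 = 1500 + 450371 = 451871$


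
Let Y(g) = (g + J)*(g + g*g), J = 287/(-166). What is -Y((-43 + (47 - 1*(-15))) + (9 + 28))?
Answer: -14378364/83 ≈ -1.7323e+5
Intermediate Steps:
J = -287/166 (J = 287*(-1/166) = -287/166 ≈ -1.7289)
Y(g) = (-287/166 + g)*(g + g**2) (Y(g) = (g - 287/166)*(g + g*g) = (-287/166 + g)*(g + g**2))
-Y((-43 + (47 - 1*(-15))) + (9 + 28)) = -((-43 + (47 - 1*(-15))) + (9 + 28))*(-287 - 121*((-43 + (47 - 1*(-15))) + (9 + 28)) + 166*((-43 + (47 - 1*(-15))) + (9 + 28))**2)/166 = -((-43 + (47 + 15)) + 37)*(-287 - 121*((-43 + (47 + 15)) + 37) + 166*((-43 + (47 + 15)) + 37)**2)/166 = -((-43 + 62) + 37)*(-287 - 121*((-43 + 62) + 37) + 166*((-43 + 62) + 37)**2)/166 = -(19 + 37)*(-287 - 121*(19 + 37) + 166*(19 + 37)**2)/166 = -56*(-287 - 121*56 + 166*56**2)/166 = -56*(-287 - 6776 + 166*3136)/166 = -56*(-287 - 6776 + 520576)/166 = -56*513513/166 = -1*14378364/83 = -14378364/83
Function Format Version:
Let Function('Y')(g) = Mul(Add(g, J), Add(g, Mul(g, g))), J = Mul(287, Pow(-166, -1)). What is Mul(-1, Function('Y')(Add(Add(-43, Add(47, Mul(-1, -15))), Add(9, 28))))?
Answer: Rational(-14378364, 83) ≈ -1.7323e+5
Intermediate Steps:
J = Rational(-287, 166) (J = Mul(287, Rational(-1, 166)) = Rational(-287, 166) ≈ -1.7289)
Function('Y')(g) = Mul(Add(Rational(-287, 166), g), Add(g, Pow(g, 2))) (Function('Y')(g) = Mul(Add(g, Rational(-287, 166)), Add(g, Mul(g, g))) = Mul(Add(Rational(-287, 166), g), Add(g, Pow(g, 2))))
Mul(-1, Function('Y')(Add(Add(-43, Add(47, Mul(-1, -15))), Add(9, 28)))) = Mul(-1, Mul(Rational(1, 166), Add(Add(-43, Add(47, Mul(-1, -15))), Add(9, 28)), Add(-287, Mul(-121, Add(Add(-43, Add(47, Mul(-1, -15))), Add(9, 28))), Mul(166, Pow(Add(Add(-43, Add(47, Mul(-1, -15))), Add(9, 28)), 2))))) = Mul(-1, Mul(Rational(1, 166), Add(Add(-43, Add(47, 15)), 37), Add(-287, Mul(-121, Add(Add(-43, Add(47, 15)), 37)), Mul(166, Pow(Add(Add(-43, Add(47, 15)), 37), 2))))) = Mul(-1, Mul(Rational(1, 166), Add(Add(-43, 62), 37), Add(-287, Mul(-121, Add(Add(-43, 62), 37)), Mul(166, Pow(Add(Add(-43, 62), 37), 2))))) = Mul(-1, Mul(Rational(1, 166), Add(19, 37), Add(-287, Mul(-121, Add(19, 37)), Mul(166, Pow(Add(19, 37), 2))))) = Mul(-1, Mul(Rational(1, 166), 56, Add(-287, Mul(-121, 56), Mul(166, Pow(56, 2))))) = Mul(-1, Mul(Rational(1, 166), 56, Add(-287, -6776, Mul(166, 3136)))) = Mul(-1, Mul(Rational(1, 166), 56, Add(-287, -6776, 520576))) = Mul(-1, Mul(Rational(1, 166), 56, 513513)) = Mul(-1, Rational(14378364, 83)) = Rational(-14378364, 83)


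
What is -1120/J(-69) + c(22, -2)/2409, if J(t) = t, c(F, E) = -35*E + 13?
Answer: 300423/18469 ≈ 16.266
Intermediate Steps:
c(F, E) = 13 - 35*E
-1120/J(-69) + c(22, -2)/2409 = -1120/(-69) + (13 - 35*(-2))/2409 = -1120*(-1/69) + (13 + 70)*(1/2409) = 1120/69 + 83*(1/2409) = 1120/69 + 83/2409 = 300423/18469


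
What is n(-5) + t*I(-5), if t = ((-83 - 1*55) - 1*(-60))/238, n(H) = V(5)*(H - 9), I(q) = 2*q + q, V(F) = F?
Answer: -7745/119 ≈ -65.084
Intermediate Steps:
I(q) = 3*q
n(H) = -45 + 5*H (n(H) = 5*(H - 9) = 5*(-9 + H) = -45 + 5*H)
t = -39/119 (t = ((-83 - 55) + 60)*(1/238) = (-138 + 60)*(1/238) = -78*1/238 = -39/119 ≈ -0.32773)
n(-5) + t*I(-5) = (-45 + 5*(-5)) - 117*(-5)/119 = (-45 - 25) - 39/119*(-15) = -70 + 585/119 = -7745/119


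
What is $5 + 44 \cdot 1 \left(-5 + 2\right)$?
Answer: $-127$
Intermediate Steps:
$5 + 44 \cdot 1 \left(-5 + 2\right) = 5 + 44 \cdot 1 \left(-3\right) = 5 + 44 \left(-3\right) = 5 - 132 = -127$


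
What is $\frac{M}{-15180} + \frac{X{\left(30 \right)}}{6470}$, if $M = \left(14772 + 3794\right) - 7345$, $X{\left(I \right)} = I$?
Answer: $- \frac{7214447}{9821460} \approx -0.73456$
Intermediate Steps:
$M = 11221$ ($M = 18566 - 7345 = 11221$)
$\frac{M}{-15180} + \frac{X{\left(30 \right)}}{6470} = \frac{11221}{-15180} + \frac{30}{6470} = 11221 \left(- \frac{1}{15180}\right) + 30 \cdot \frac{1}{6470} = - \frac{11221}{15180} + \frac{3}{647} = - \frac{7214447}{9821460}$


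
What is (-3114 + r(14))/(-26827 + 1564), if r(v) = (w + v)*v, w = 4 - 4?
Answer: 2918/25263 ≈ 0.11550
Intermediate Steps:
w = 0
r(v) = v**2 (r(v) = (0 + v)*v = v*v = v**2)
(-3114 + r(14))/(-26827 + 1564) = (-3114 + 14**2)/(-26827 + 1564) = (-3114 + 196)/(-25263) = -2918*(-1/25263) = 2918/25263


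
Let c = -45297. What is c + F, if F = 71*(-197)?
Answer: -59284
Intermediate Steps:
F = -13987
c + F = -45297 - 13987 = -59284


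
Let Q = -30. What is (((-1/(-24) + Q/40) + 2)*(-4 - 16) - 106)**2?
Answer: 625681/36 ≈ 17380.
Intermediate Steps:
(((-1/(-24) + Q/40) + 2)*(-4 - 16) - 106)**2 = (((-1/(-24) - 30/40) + 2)*(-4 - 16) - 106)**2 = (((-1*(-1/24) - 30*1/40) + 2)*(-20) - 106)**2 = (((1/24 - 3/4) + 2)*(-20) - 106)**2 = ((-17/24 + 2)*(-20) - 106)**2 = ((31/24)*(-20) - 106)**2 = (-155/6 - 106)**2 = (-791/6)**2 = 625681/36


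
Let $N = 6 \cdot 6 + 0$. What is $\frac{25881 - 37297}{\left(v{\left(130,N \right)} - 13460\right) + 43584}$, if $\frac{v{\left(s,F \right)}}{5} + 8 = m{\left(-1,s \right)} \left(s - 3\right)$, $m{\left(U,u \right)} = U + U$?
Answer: $- \frac{5708}{14407} \approx -0.3962$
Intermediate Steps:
$N = 36$ ($N = 36 + 0 = 36$)
$m{\left(U,u \right)} = 2 U$
$v{\left(s,F \right)} = -10 - 10 s$ ($v{\left(s,F \right)} = -40 + 5 \cdot 2 \left(-1\right) \left(s - 3\right) = -40 + 5 \left(- 2 \left(-3 + s\right)\right) = -40 + 5 \left(6 - 2 s\right) = -40 - \left(-30 + 10 s\right) = -10 - 10 s$)
$\frac{25881 - 37297}{\left(v{\left(130,N \right)} - 13460\right) + 43584} = \frac{25881 - 37297}{\left(\left(-10 - 1300\right) - 13460\right) + 43584} = - \frac{11416}{\left(\left(-10 - 1300\right) - 13460\right) + 43584} = - \frac{11416}{\left(-1310 - 13460\right) + 43584} = - \frac{11416}{-14770 + 43584} = - \frac{11416}{28814} = \left(-11416\right) \frac{1}{28814} = - \frac{5708}{14407}$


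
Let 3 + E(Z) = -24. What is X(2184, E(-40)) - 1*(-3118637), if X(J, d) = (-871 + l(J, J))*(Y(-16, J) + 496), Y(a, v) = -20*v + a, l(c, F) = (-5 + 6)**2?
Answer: 40702637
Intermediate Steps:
E(Z) = -27 (E(Z) = -3 - 24 = -27)
l(c, F) = 1 (l(c, F) = 1**2 = 1)
Y(a, v) = a - 20*v
X(J, d) = -417600 + 17400*J (X(J, d) = (-871 + 1)*((-16 - 20*J) + 496) = -870*(480 - 20*J) = -417600 + 17400*J)
X(2184, E(-40)) - 1*(-3118637) = (-417600 + 17400*2184) - 1*(-3118637) = (-417600 + 38001600) + 3118637 = 37584000 + 3118637 = 40702637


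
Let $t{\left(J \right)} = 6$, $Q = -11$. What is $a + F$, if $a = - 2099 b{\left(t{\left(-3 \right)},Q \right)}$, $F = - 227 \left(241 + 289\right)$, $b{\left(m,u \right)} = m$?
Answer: $-132904$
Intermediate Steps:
$F = -120310$ ($F = \left(-227\right) 530 = -120310$)
$a = -12594$ ($a = \left(-2099\right) 6 = -12594$)
$a + F = -12594 - 120310 = -132904$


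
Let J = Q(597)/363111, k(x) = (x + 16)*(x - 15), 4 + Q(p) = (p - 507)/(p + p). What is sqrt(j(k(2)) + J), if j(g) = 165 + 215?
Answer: sqrt(1984122801947421471)/72259089 ≈ 19.494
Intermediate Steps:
Q(p) = -4 + (-507 + p)/(2*p) (Q(p) = -4 + (p - 507)/(p + p) = -4 + (-507 + p)/((2*p)) = -4 + (-507 + p)*(1/(2*p)) = -4 + (-507 + p)/(2*p))
k(x) = (-15 + x)*(16 + x) (k(x) = (16 + x)*(-15 + x) = (-15 + x)*(16 + x))
j(g) = 380
J = -781/72259089 (J = ((1/2)*(-507 - 7*597)/597)/363111 = ((1/2)*(1/597)*(-507 - 4179))*(1/363111) = ((1/2)*(1/597)*(-4686))*(1/363111) = -781/199*1/363111 = -781/72259089 ≈ -1.0808e-5)
sqrt(j(k(2)) + J) = sqrt(380 - 781/72259089) = sqrt(27458453039/72259089) = sqrt(1984122801947421471)/72259089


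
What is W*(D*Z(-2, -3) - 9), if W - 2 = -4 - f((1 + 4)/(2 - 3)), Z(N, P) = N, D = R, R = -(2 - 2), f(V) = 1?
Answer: 27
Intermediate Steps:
R = 0 (R = -1*0 = 0)
D = 0
W = -3 (W = 2 + (-4 - 1*1) = 2 + (-4 - 1) = 2 - 5 = -3)
W*(D*Z(-2, -3) - 9) = -3*(0*(-2) - 9) = -3*(0 - 9) = -3*(-9) = 27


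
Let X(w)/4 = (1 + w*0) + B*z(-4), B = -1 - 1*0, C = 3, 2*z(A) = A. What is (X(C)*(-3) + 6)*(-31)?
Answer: 930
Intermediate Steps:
z(A) = A/2
B = -1 (B = -1 + 0 = -1)
X(w) = 12 (X(w) = 4*((1 + w*0) - (-4)/2) = 4*((1 + 0) - 1*(-2)) = 4*(1 + 2) = 4*3 = 12)
(X(C)*(-3) + 6)*(-31) = (12*(-3) + 6)*(-31) = (-36 + 6)*(-31) = -30*(-31) = 930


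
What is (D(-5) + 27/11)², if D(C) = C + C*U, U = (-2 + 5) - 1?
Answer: 19044/121 ≈ 157.39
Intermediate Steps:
U = 2 (U = 3 - 1 = 2)
D(C) = 3*C (D(C) = C + C*2 = C + 2*C = 3*C)
(D(-5) + 27/11)² = (3*(-5) + 27/11)² = (-15 + 27*(1/11))² = (-15 + 27/11)² = (-138/11)² = 19044/121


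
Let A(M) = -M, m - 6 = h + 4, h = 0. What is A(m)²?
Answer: 100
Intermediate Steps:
m = 10 (m = 6 + (0 + 4) = 6 + 4 = 10)
A(m)² = (-1*10)² = (-10)² = 100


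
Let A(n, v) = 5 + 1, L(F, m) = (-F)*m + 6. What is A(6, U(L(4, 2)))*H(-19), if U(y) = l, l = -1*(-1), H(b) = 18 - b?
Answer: 222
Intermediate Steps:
L(F, m) = 6 - F*m (L(F, m) = -F*m + 6 = 6 - F*m)
l = 1
U(y) = 1
A(n, v) = 6
A(6, U(L(4, 2)))*H(-19) = 6*(18 - 1*(-19)) = 6*(18 + 19) = 6*37 = 222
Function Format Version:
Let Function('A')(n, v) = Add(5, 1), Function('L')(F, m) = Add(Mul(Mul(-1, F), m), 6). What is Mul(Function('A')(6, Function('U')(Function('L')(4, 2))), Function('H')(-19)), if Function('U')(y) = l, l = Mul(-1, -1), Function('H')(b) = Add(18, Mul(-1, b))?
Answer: 222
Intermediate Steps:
Function('L')(F, m) = Add(6, Mul(-1, F, m)) (Function('L')(F, m) = Add(Mul(-1, F, m), 6) = Add(6, Mul(-1, F, m)))
l = 1
Function('U')(y) = 1
Function('A')(n, v) = 6
Mul(Function('A')(6, Function('U')(Function('L')(4, 2))), Function('H')(-19)) = Mul(6, Add(18, Mul(-1, -19))) = Mul(6, Add(18, 19)) = Mul(6, 37) = 222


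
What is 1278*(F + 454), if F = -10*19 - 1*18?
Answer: 314388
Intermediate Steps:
F = -208 (F = -190 - 18 = -208)
1278*(F + 454) = 1278*(-208 + 454) = 1278*246 = 314388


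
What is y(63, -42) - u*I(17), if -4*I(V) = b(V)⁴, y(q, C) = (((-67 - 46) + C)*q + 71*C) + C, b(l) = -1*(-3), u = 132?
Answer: -10116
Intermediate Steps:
b(l) = 3
y(q, C) = 72*C + q*(-113 + C) (y(q, C) = ((-113 + C)*q + 71*C) + C = (q*(-113 + C) + 71*C) + C = (71*C + q*(-113 + C)) + C = 72*C + q*(-113 + C))
I(V) = -81/4 (I(V) = -¼*3⁴ = -¼*81 = -81/4)
y(63, -42) - u*I(17) = (-113*63 + 72*(-42) - 42*63) - 132*(-81)/4 = (-7119 - 3024 - 2646) - 1*(-2673) = -12789 + 2673 = -10116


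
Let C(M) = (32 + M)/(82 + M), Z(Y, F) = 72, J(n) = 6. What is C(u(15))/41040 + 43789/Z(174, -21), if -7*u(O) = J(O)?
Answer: 7088563429/11655360 ≈ 608.18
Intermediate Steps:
u(O) = -6/7 (u(O) = -⅐*6 = -6/7)
C(M) = (32 + M)/(82 + M)
C(u(15))/41040 + 43789/Z(174, -21) = ((32 - 6/7)/(82 - 6/7))/41040 + 43789/72 = ((218/7)/(568/7))*(1/41040) + 43789*(1/72) = ((7/568)*(218/7))*(1/41040) + 43789/72 = (109/284)*(1/41040) + 43789/72 = 109/11655360 + 43789/72 = 7088563429/11655360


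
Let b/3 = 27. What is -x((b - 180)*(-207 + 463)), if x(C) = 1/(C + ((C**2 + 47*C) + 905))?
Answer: -1/641102729 ≈ -1.5598e-9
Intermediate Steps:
b = 81 (b = 3*27 = 81)
x(C) = 1/(905 + C**2 + 48*C) (x(C) = 1/(C + (905 + C**2 + 47*C)) = 1/(905 + C**2 + 48*C))
-x((b - 180)*(-207 + 463)) = -1/(905 + ((81 - 180)*(-207 + 463))**2 + 48*((81 - 180)*(-207 + 463))) = -1/(905 + (-99*256)**2 + 48*(-99*256)) = -1/(905 + (-25344)**2 + 48*(-25344)) = -1/(905 + 642318336 - 1216512) = -1/641102729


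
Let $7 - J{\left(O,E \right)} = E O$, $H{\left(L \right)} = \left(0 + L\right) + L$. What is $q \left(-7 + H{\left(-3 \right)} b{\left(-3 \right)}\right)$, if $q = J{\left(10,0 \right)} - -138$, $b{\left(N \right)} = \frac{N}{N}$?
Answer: $-1885$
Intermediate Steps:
$H{\left(L \right)} = 2 L$ ($H{\left(L \right)} = L + L = 2 L$)
$J{\left(O,E \right)} = 7 - E O$
$b{\left(N \right)} = 1$
$q = 145$ ($q = \left(7 - 0 \cdot 10\right) - -138 = \left(7 + 0\right) + 138 = 7 + 138 = 145$)
$q \left(-7 + H{\left(-3 \right)} b{\left(-3 \right)}\right) = 145 \left(-7 + 2 \left(-3\right) 1\right) = 145 \left(-7 - 6\right) = 145 \left(-13\right) = -1885$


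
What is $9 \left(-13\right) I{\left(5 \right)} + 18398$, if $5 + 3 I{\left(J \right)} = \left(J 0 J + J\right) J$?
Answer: $17618$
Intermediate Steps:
$I{\left(J \right)} = - \frac{5}{3} + \frac{J^{2}}{3}$ ($I{\left(J \right)} = - \frac{5}{3} + \frac{\left(J 0 J + J\right) J}{3} = - \frac{5}{3} + \frac{\left(0 J + J\right) J}{3} = - \frac{5}{3} + \frac{\left(0 + J\right) J}{3} = - \frac{5}{3} + \frac{J J}{3} = - \frac{5}{3} + \frac{J^{2}}{3}$)
$9 \left(-13\right) I{\left(5 \right)} + 18398 = 9 \left(-13\right) \left(- \frac{5}{3} + \frac{5^{2}}{3}\right) + 18398 = - 117 \left(- \frac{5}{3} + \frac{1}{3} \cdot 25\right) + 18398 = - 117 \left(- \frac{5}{3} + \frac{25}{3}\right) + 18398 = \left(-117\right) \frac{20}{3} + 18398 = -780 + 18398 = 17618$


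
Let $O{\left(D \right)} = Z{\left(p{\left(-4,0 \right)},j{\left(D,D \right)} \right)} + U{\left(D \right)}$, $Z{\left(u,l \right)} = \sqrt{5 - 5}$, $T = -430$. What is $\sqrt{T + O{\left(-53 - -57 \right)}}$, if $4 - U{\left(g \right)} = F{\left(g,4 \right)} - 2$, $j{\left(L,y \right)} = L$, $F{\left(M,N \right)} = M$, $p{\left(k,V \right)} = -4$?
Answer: $2 i \sqrt{107} \approx 20.688 i$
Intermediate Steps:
$U{\left(g \right)} = 6 - g$ ($U{\left(g \right)} = 4 - \left(g - 2\right) = 4 - \left(-2 + g\right) = 6 - g$)
$Z{\left(u,l \right)} = 0$ ($Z{\left(u,l \right)} = \sqrt{0} = 0$)
$O{\left(D \right)} = 6 - D$ ($O{\left(D \right)} = 0 - \left(-6 + D\right) = 6 - D$)
$\sqrt{T + O{\left(-53 - -57 \right)}} = \sqrt{-430 + \left(6 - \left(-53 - -57\right)\right)} = \sqrt{-430 + \left(6 - \left(-53 + 57\right)\right)} = \sqrt{-430 + \left(6 - 4\right)} = \sqrt{-430 + 2} = \sqrt{-428} = 2 i \sqrt{107}$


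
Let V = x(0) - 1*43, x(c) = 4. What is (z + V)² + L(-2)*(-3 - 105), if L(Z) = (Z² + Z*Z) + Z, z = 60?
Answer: -207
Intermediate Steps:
L(Z) = Z + 2*Z² (L(Z) = (Z² + Z²) + Z = 2*Z² + Z = Z + 2*Z²)
V = -39 (V = 4 - 1*43 = 4 - 43 = -39)
(z + V)² + L(-2)*(-3 - 105) = (60 - 39)² + (-2*(1 + 2*(-2)))*(-3 - 105) = 21² - 2*(1 - 4)*(-108) = 441 - 2*(-3)*(-108) = 441 + 6*(-108) = 441 - 648 = -207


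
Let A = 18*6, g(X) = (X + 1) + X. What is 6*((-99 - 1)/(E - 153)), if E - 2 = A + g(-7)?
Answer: 75/7 ≈ 10.714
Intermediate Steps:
g(X) = 1 + 2*X (g(X) = (1 + X) + X = 1 + 2*X)
A = 108
E = 97 (E = 2 + (108 + (1 + 2*(-7))) = 2 + (108 + (1 - 14)) = 2 + (108 - 13) = 2 + 95 = 97)
6*((-99 - 1)/(E - 153)) = 6*((-99 - 1)/(97 - 153)) = 6*(-100/(-56)) = 6*(-100*(-1/56)) = 6*(25/14) = 75/7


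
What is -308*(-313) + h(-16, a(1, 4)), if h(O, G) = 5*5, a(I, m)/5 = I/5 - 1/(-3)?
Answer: 96429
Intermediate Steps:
a(I, m) = 5/3 + I (a(I, m) = 5*(I/5 - 1/(-3)) = 5*(I*(1/5) - 1*(-1/3)) = 5*(I/5 + 1/3) = 5*(1/3 + I/5) = 5/3 + I)
h(O, G) = 25
-308*(-313) + h(-16, a(1, 4)) = -308*(-313) + 25 = 96404 + 25 = 96429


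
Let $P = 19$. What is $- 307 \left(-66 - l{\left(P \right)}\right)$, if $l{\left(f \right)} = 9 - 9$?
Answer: $20262$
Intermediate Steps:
$l{\left(f \right)} = 0$ ($l{\left(f \right)} = 9 - 9 = 0$)
$- 307 \left(-66 - l{\left(P \right)}\right) = - 307 \left(-66 - 0\right) = - 307 \left(-66 + 0\right) = \left(-307\right) \left(-66\right) = 20262$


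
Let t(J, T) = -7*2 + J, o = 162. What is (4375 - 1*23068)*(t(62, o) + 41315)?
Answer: -773198559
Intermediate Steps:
t(J, T) = -14 + J
(4375 - 1*23068)*(t(62, o) + 41315) = (4375 - 1*23068)*((-14 + 62) + 41315) = (4375 - 23068)*(48 + 41315) = -18693*41363 = -773198559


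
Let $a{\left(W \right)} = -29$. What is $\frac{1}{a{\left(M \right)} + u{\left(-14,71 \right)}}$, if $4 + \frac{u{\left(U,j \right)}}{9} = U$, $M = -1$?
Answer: $- \frac{1}{191} \approx -0.0052356$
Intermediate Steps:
$u{\left(U,j \right)} = -36 + 9 U$
$\frac{1}{a{\left(M \right)} + u{\left(-14,71 \right)}} = \frac{1}{-29 + \left(-36 + 9 \left(-14\right)\right)} = \frac{1}{-29 - 162} = \frac{1}{-191} = - \frac{1}{191}$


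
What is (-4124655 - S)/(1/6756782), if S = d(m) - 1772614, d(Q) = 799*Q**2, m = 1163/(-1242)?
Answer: -12261040657600410205/771282 ≈ -1.5897e+13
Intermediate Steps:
m = -1163/1242 (m = 1163*(-1/1242) = -1163/1242 ≈ -0.93639)
S = -2733289839665/1542564 (S = 799*(-1163/1242)**2 - 1772614 = 799*(1352569/1542564) - 1772614 = 1080702631/1542564 - 1772614 = -2733289839665/1542564 ≈ -1.7719e+6)
(-4124655 - S)/(1/6756782) = (-4124655 - 1*(-2733289839665/1542564))/(1/6756782) = (-4124655 + 2733289839665/1542564)/(1/6756782) = -3629254475755/1542564*6756782 = -12261040657600410205/771282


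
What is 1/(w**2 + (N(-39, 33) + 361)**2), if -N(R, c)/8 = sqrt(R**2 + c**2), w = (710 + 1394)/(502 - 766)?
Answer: 176360989761/821880846309122 + 5137409772*sqrt(290)/410940423154561 ≈ 0.00042748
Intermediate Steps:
w = -263/33 (w = 2104/(-264) = 2104*(-1/264) = -263/33 ≈ -7.9697)
N(R, c) = -8*sqrt(R**2 + c**2)
1/(w**2 + (N(-39, 33) + 361)**2) = 1/((-263/33)**2 + (-8*sqrt((-39)**2 + 33**2) + 361)**2) = 1/(69169/1089 + (-8*sqrt(1521 + 1089) + 361)**2) = 1/(69169/1089 + (-24*sqrt(290) + 361)**2) = 1/(69169/1089 + (361 - 24*sqrt(290))**2)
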